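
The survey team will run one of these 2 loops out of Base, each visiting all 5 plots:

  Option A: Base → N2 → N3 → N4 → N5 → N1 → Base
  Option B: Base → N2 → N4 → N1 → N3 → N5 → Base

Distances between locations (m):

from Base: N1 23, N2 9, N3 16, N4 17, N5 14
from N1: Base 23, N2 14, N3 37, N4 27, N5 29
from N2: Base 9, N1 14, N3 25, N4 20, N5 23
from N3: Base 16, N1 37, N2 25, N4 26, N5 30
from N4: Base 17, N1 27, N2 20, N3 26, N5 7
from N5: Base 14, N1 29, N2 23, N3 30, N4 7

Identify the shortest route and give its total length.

Option A: 9 + 25 + 26 + 7 + 29 + 23 = 119
Option B: 9 + 20 + 27 + 37 + 30 + 14 = 137

119 m — Option A is the shortest.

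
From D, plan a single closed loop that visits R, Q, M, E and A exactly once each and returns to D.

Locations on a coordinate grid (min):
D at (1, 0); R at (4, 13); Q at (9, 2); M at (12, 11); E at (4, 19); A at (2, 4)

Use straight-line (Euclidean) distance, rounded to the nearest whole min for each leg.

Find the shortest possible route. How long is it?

Shortest round trip = 47 min.

With 5 stops there are 5!/2 = 60 distinct round trips (a route and its reverse cost the same).
D-R-Q-M-E-A-D: 13+12+9+11+15+4 = 64
D-R-Q-M-A-E-D: 13+12+9+12+15+19 = 80
D-R-Q-E-M-A-D: 13+12+18+11+12+4 = 70
D-R-Q-E-A-M-D: 13+12+18+15+12+16 = 86
D-R-Q-A-M-E-D: 13+12+7+12+11+19 = 74
D-R-Q-A-E-M-D: 13+12+7+15+11+16 = 74
D-R-M-Q-E-A-D: 13+8+9+18+15+4 = 67
D-R-M-Q-A-E-D: 13+8+9+7+15+19 = 71
D-R-M-E-Q-A-D: 13+8+11+18+7+4 = 61
D-R-M-E-A-Q-D: 13+8+11+15+7+8 = 62
D-R-M-A-Q-E-D: 13+8+12+7+18+19 = 77
D-R-M-A-E-Q-D: 13+8+12+15+18+8 = 74
D-R-E-Q-M-A-D: 13+6+18+9+12+4 = 62
D-R-E-Q-A-M-D: 13+6+18+7+12+16 = 72
… (46 more)
D-Q-M-E-R-A-D: 8+9+11+6+9+4 = 47  ← best
The minimum is 47.
One optimal route: D → Q → M → E → R → A → D (or its reverse).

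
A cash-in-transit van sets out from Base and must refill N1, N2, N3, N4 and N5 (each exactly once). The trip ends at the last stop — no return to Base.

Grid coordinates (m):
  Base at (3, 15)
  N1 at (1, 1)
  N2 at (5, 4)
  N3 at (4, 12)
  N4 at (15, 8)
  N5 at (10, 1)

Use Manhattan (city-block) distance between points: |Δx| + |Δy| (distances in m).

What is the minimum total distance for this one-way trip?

41 m — the minimum one-way total.

There are 5! = 120 possible orderings.
Base → N1 → N2 → N3 → N4 → N5: 16+7+9+15+12 = 59
Base → N1 → N2 → N3 → N5 → N4: 16+7+9+17+12 = 61
Base → N1 → N2 → N4 → N3 → N5: 16+7+14+15+17 = 69
Base → N1 → N2 → N4 → N5 → N3: 16+7+14+12+17 = 66
Base → N1 → N2 → N5 → N3 → N4: 16+7+8+17+15 = 63
Base → N1 → N2 → N5 → N4 → N3: 16+7+8+12+15 = 58
Base → N1 → N3 → N2 → N4 → N5: 16+14+9+14+12 = 65
Base → N1 → N3 → N2 → N5 → N4: 16+14+9+8+12 = 59
Base → N1 → N3 → N4 → N2 → N5: 16+14+15+14+8 = 67
Base → N1 → N3 → N4 → N5 → N2: 16+14+15+12+8 = 65
Base → N1 → N3 → N5 → N2 → N4: 16+14+17+8+14 = 69
Base → N1 → N3 → N5 → N4 → N2: 16+14+17+12+14 = 73
Base → N1 → N4 → N2 → N3 → N5: 16+21+14+9+17 = 77
Base → N1 → N4 → N2 → N5 → N3: 16+21+14+8+17 = 76
… (106 more)
Base → N3 → N2 → N1 → N5 → N4: 4+9+7+9+12 = 41  ← best
The minimum is 41.
One shortest path: Base → N3 → N2 → N1 → N5 → N4.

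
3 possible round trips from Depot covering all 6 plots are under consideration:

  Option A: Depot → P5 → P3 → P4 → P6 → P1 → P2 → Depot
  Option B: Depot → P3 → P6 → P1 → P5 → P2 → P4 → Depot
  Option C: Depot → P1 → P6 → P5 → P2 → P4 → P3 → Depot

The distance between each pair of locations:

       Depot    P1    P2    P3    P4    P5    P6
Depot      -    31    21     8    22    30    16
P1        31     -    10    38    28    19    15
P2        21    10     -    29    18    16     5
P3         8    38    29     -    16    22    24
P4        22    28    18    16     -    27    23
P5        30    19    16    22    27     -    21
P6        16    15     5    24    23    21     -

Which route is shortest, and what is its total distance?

Option A: 30 + 22 + 16 + 23 + 15 + 10 + 21 = 137
Option B: 8 + 24 + 15 + 19 + 16 + 18 + 22 = 122
Option C: 31 + 15 + 21 + 16 + 18 + 16 + 8 = 125

Shortest is Option B, total 122.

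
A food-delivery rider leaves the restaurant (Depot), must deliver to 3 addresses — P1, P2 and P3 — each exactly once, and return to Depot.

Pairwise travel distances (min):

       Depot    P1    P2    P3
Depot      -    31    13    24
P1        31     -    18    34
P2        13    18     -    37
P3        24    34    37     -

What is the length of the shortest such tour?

Depot-P1-P2-P3-Depot: 31+18+37+24 = 110
Depot-P1-P3-P2-Depot: 31+34+37+13 = 115
Depot-P2-P1-P3-Depot: 13+18+34+24 = 89
The minimum is 89.
One optimal route: Depot → P2 → P1 → P3 → Depot (or its reverse).

Minimum total distance: 89 min.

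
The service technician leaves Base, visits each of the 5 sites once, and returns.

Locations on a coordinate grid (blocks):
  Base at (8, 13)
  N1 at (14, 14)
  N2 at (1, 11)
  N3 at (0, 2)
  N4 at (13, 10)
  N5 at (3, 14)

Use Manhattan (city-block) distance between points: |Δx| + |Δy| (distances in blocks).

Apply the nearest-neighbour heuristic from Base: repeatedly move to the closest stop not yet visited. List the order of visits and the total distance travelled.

Base → [N5:6 / N1:7 / N4:8 / N2:9 / N3:19] → N5 (6)
N5 → [N2:5 / N1:11 / N4:14 / N3:15] → N2 (5)
N2 → [N3:10 / N4:13 / N1:16] → N3 (10)
N3 → [N4:21 / N1:26] → N4 (21)
N4 → [N1:5] → N1 (5)
Return N1→Base: 7.
Total = 6 + 5 + 10 + 21 + 5 + 7 = 54.

54 blocks along Base → N5 → N2 → N3 → N4 → N1 → Base.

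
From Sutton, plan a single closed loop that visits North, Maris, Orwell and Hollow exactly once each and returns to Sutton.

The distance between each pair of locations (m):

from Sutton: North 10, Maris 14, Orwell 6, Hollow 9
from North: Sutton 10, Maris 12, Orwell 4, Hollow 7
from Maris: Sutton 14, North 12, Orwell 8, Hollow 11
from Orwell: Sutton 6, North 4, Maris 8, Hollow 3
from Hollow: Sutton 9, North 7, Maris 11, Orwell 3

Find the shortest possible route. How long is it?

Shortest round trip = 42 m.

There are 12 distinct closed tours to check (reversals are equivalent).
Sutton-North-Maris-Orwell-Hollow-Sutton: 10+12+8+3+9 = 42
Sutton-North-Maris-Hollow-Orwell-Sutton: 10+12+11+3+6 = 42
Sutton-North-Orwell-Maris-Hollow-Sutton: 10+4+8+11+9 = 42
Sutton-North-Orwell-Hollow-Maris-Sutton: 10+4+3+11+14 = 42
Sutton-North-Hollow-Maris-Orwell-Sutton: 10+7+11+8+6 = 42
Sutton-North-Hollow-Orwell-Maris-Sutton: 10+7+3+8+14 = 42
Sutton-Maris-North-Orwell-Hollow-Sutton: 14+12+4+3+9 = 42
Sutton-Maris-North-Hollow-Orwell-Sutton: 14+12+7+3+6 = 42
Sutton-Maris-Orwell-North-Hollow-Sutton: 14+8+4+7+9 = 42
Sutton-Maris-Hollow-North-Orwell-Sutton: 14+11+7+4+6 = 42
Sutton-Orwell-North-Maris-Hollow-Sutton: 6+4+12+11+9 = 42
Sutton-Orwell-Maris-North-Hollow-Sutton: 6+8+12+7+9 = 42
The minimum is 42.
One optimal route: Sutton → North → Maris → Orwell → Hollow → Sutton (or its reverse).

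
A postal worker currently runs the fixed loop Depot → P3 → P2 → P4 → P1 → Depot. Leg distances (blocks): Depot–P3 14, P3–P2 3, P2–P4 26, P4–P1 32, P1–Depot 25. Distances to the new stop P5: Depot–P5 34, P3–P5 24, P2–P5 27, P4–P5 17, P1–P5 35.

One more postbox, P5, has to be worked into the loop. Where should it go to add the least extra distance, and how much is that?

Minimum extra distance: 18 blocks, inserting P5 between P2 and P4.

Insertion cost between consecutive stops i–j is d(i,P5) + d(P5,j) − d(i,j):
  between Depot and P3: 34 + 24 − 14 = 44
  between P3 and P2: 24 + 27 − 3 = 48
  between P2 and P4: 27 + 17 − 26 = 18
  between P4 and P1: 17 + 35 − 32 = 20
  between P1 and Depot: 35 + 34 − 25 = 44
Cheapest insertion is between P2 and P4, adding 18.
New total = 100 + 18 = 118.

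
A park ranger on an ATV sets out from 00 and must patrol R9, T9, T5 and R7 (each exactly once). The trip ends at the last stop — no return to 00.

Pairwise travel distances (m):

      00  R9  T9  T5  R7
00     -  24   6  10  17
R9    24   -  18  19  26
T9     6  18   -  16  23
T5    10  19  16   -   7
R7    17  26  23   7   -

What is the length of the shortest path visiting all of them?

Shortest open route: 50 m.

There are 4! = 24 possible orderings.
00 - R9 - T9 - T5 - R7: 24+18+16+7 = 65
00 - R9 - T9 - R7 - T5: 24+18+23+7 = 72
00 - R9 - T5 - T9 - R7: 24+19+16+23 = 82
00 - R9 - T5 - R7 - T9: 24+19+7+23 = 73
00 - R9 - R7 - T9 - T5: 24+26+23+16 = 89
00 - R9 - R7 - T5 - T9: 24+26+7+16 = 73
00 - T9 - R9 - T5 - R7: 6+18+19+7 = 50
00 - T9 - R9 - R7 - T5: 6+18+26+7 = 57
00 - T9 - T5 - R9 - R7: 6+16+19+26 = 67
00 - T9 - T5 - R7 - R9: 6+16+7+26 = 55
00 - T9 - R7 - R9 - T5: 6+23+26+19 = 74
00 - T9 - R7 - T5 - R9: 6+23+7+19 = 55
00 - T5 - R9 - T9 - R7: 10+19+18+23 = 70
00 - T5 - R9 - R7 - T9: 10+19+26+23 = 78
… (10 more)
The minimum is 50.
One shortest path: 00 → T9 → R9 → T5 → R7.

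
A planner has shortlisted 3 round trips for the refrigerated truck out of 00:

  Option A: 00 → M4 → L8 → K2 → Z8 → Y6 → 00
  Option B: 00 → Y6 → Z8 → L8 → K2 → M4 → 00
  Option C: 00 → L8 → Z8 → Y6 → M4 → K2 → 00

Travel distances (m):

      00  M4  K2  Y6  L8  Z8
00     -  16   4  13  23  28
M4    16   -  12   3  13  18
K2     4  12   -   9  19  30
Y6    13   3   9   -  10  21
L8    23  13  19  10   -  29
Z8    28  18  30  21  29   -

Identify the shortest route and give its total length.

92 m — Option C is the shortest.

Option A: 16 + 13 + 19 + 30 + 21 + 13 = 112
Option B: 13 + 21 + 29 + 19 + 12 + 16 = 110
Option C: 23 + 29 + 21 + 3 + 12 + 4 = 92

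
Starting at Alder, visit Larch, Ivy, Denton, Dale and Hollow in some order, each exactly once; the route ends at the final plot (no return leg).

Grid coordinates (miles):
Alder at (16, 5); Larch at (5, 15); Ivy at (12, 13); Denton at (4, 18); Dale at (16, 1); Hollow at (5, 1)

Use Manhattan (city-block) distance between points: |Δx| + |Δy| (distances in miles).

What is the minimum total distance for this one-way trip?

There are 5! = 120 possible orderings.
Alder→Larch→Ivy→Denton→Dale→Hollow: 21+9+13+29+11 = 83
Alder→Larch→Ivy→Denton→Hollow→Dale: 21+9+13+18+11 = 72
Alder→Larch→Ivy→Dale→Denton→Hollow: 21+9+16+29+18 = 93
Alder→Larch→Ivy→Dale→Hollow→Denton: 21+9+16+11+18 = 75
Alder→Larch→Ivy→Hollow→Denton→Dale: 21+9+19+18+29 = 96
Alder→Larch→Ivy→Hollow→Dale→Denton: 21+9+19+11+29 = 89
Alder→Larch→Denton→Ivy→Dale→Hollow: 21+4+13+16+11 = 65
Alder→Larch→Denton→Ivy→Hollow→Dale: 21+4+13+19+11 = 68
Alder→Larch→Denton→Dale→Ivy→Hollow: 21+4+29+16+19 = 89
Alder→Larch→Denton→Dale→Hollow→Ivy: 21+4+29+11+19 = 84
Alder→Larch→Denton→Hollow→Ivy→Dale: 21+4+18+19+16 = 78
Alder→Larch→Denton→Hollow→Dale→Ivy: 21+4+18+11+16 = 70
Alder→Larch→Dale→Ivy→Denton→Hollow: 21+25+16+13+18 = 93
Alder→Larch→Dale→Ivy→Hollow→Denton: 21+25+16+19+18 = 99
… (106 more)
Alder→Dale→Hollow→Larch→Denton→Ivy: 4+11+14+4+13 = 46  ← best
The minimum is 46.
One shortest path: Alder → Dale → Hollow → Larch → Denton → Ivy.

Minimum one-way distance = 46 miles.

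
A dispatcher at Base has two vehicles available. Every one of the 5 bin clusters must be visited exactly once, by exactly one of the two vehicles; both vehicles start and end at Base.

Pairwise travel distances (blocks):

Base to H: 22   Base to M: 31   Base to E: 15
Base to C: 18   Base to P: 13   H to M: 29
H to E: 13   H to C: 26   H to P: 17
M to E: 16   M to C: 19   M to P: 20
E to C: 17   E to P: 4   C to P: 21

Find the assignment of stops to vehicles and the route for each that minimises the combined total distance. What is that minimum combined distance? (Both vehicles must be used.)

There are 2^4 − 1 = 15 ways to divide the 5 stops into two non-empty groups. For each, the best each vehicle can do is its own shortest tour through its group:
  {H} + {M, E, C, P}: 44 + 70 = 114
  {M} + {H, E, C, P}: 62 + 74 = 136
  {H, M} + {E, C, P}: 82 + 52 = 134
  {E} + {H, M, C, P}: 30 + 96 = 126
  {H, E} + {M, C, P}: 50 + 70 = 120
  {M, E} + {H, C, P}: 62 + 74 = 136
  … (15 splits in total)
Best: vehicle 1 Base → H → Base = 44; vehicle 2 Base → C → M → E → P → Base = 70; combined 114.

114 blocks — the smallest possible combined total.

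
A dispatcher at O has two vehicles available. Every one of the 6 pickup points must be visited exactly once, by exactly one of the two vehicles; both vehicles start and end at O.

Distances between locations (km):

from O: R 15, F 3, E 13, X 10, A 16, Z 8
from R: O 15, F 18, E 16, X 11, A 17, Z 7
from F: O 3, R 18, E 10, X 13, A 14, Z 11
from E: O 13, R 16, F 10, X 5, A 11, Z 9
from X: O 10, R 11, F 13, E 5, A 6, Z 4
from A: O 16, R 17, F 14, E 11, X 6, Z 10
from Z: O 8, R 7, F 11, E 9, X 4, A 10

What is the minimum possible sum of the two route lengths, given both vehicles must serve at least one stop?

There are 2^5 − 1 = 31 ways to divide the 6 stops into two non-empty groups. For each, the best each vehicle can do is its own shortest tour through its group:
  {R} + {F, E, X, A, Z}: 30 + 42 = 72
  {F} + {R, E, X, A, Z}: 6 + 56 = 62
  {R, F} + {E, X, A, Z}: 36 + 42 = 78
  {E} + {R, F, X, A, Z}: 26 + 49 = 75
  {R, E} + {F, X, A, Z}: 44 + 35 = 79
  {F, E} + {R, X, A, Z}: 26 + 48 = 74
  … (31 splits in total)
Best: vehicle 1 O → F → O = 6; vehicle 2 O → R → Z → X → A → E → O = 56; combined 62.

62 km — the smallest possible combined total.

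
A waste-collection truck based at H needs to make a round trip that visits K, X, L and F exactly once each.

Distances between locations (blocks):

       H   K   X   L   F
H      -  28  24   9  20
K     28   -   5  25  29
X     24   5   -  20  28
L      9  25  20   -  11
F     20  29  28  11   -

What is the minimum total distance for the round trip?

Shortest round trip = 78 blocks.

There are 12 distinct closed tours to check (reversals are equivalent).
H-K-X-L-F-H: 28+5+20+11+20 = 84
H-K-X-F-L-H: 28+5+28+11+9 = 81
H-K-L-X-F-H: 28+25+20+28+20 = 121
H-K-L-F-X-H: 28+25+11+28+24 = 116
H-K-F-X-L-H: 28+29+28+20+9 = 114
H-K-F-L-X-H: 28+29+11+20+24 = 112
H-X-K-L-F-H: 24+5+25+11+20 = 85
H-X-K-F-L-H: 24+5+29+11+9 = 78
H-X-L-K-F-H: 24+20+25+29+20 = 118
H-X-F-K-L-H: 24+28+29+25+9 = 115
H-L-K-X-F-H: 9+25+5+28+20 = 87
H-L-X-K-F-H: 9+20+5+29+20 = 83
The minimum is 78.
One optimal route: H → X → K → F → L → H (or its reverse).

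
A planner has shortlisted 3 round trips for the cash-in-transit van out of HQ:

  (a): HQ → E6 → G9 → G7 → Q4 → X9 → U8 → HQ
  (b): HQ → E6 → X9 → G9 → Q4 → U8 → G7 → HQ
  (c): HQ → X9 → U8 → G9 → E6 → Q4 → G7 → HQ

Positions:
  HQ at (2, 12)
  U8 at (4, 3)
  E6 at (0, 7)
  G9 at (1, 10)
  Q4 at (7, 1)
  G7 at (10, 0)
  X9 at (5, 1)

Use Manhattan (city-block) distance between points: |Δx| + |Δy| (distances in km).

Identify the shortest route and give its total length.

(a): 7 + 4 + 19 + 4 + 2 + 3 + 11 = 50
(b): 7 + 11 + 13 + 15 + 5 + 9 + 20 = 80
(c): 14 + 3 + 10 + 4 + 13 + 4 + 20 = 68

Shortest is (a), total 50 km.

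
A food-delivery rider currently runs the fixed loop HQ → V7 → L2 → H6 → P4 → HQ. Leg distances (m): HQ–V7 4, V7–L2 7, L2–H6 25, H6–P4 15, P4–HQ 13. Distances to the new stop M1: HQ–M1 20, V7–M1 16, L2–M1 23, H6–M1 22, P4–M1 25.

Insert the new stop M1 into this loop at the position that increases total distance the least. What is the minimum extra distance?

Minimum extra distance: 20 m, inserting M1 between L2 and H6.

Insertion cost between consecutive stops i–j is d(i,M1) + d(M1,j) − d(i,j):
  between HQ and V7: 20 + 16 − 4 = 32
  between V7 and L2: 16 + 23 − 7 = 32
  between L2 and H6: 23 + 22 − 25 = 20
  between H6 and P4: 22 + 25 − 15 = 32
  between P4 and HQ: 25 + 20 − 13 = 32
Cheapest insertion is between L2 and H6, adding 20.
New total = 64 + 20 = 84.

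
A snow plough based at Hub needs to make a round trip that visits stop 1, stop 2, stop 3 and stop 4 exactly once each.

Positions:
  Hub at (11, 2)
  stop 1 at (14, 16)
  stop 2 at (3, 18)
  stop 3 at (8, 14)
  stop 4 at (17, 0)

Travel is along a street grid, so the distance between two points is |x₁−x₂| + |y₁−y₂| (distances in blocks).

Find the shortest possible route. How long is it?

With 4 stops there are 4!/2 = 12 distinct round trips (a route and its reverse cost the same).
Hub→stop 1→stop 2→stop 3→stop 4→Hub: 17+13+9+23+8 = 70
Hub→stop 1→stop 2→stop 4→stop 3→Hub: 17+13+32+23+15 = 100
Hub→stop 1→stop 3→stop 2→stop 4→Hub: 17+8+9+32+8 = 74
Hub→stop 1→stop 3→stop 4→stop 2→Hub: 17+8+23+32+24 = 104
Hub→stop 1→stop 4→stop 2→stop 3→Hub: 17+19+32+9+15 = 92
Hub→stop 1→stop 4→stop 3→stop 2→Hub: 17+19+23+9+24 = 92
Hub→stop 2→stop 1→stop 3→stop 4→Hub: 24+13+8+23+8 = 76
Hub→stop 2→stop 1→stop 4→stop 3→Hub: 24+13+19+23+15 = 94
Hub→stop 2→stop 3→stop 1→stop 4→Hub: 24+9+8+19+8 = 68
Hub→stop 2→stop 4→stop 1→stop 3→Hub: 24+32+19+8+15 = 98
Hub→stop 3→stop 1→stop 2→stop 4→Hub: 15+8+13+32+8 = 76
Hub→stop 3→stop 2→stop 1→stop 4→Hub: 15+9+13+19+8 = 64
The minimum is 64.
One optimal route: Hub → stop 3 → stop 2 → stop 1 → stop 4 → Hub (or its reverse).

64 blocks — the shortest possible round trip.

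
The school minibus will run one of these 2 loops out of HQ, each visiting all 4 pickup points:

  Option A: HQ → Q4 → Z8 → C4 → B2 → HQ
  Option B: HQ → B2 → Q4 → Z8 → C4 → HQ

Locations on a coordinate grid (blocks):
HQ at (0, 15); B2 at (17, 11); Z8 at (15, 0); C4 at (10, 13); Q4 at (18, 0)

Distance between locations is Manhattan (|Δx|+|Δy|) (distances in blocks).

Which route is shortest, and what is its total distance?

66 blocks — Option B is the shortest.

Option A: 33 + 3 + 18 + 9 + 21 = 84
Option B: 21 + 12 + 3 + 18 + 12 = 66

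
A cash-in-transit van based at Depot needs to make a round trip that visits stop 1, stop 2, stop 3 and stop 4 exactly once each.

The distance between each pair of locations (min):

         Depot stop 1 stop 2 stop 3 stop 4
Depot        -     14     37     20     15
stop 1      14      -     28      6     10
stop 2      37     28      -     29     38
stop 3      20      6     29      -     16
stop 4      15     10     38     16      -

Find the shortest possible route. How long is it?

Minimum total distance: 97 min.

With 4 stops there are 4!/2 = 12 distinct round trips (a route and its reverse cost the same).
Depot→stop 1→stop 2→stop 3→stop 4→Depot: 14+28+29+16+15 = 102
Depot→stop 1→stop 2→stop 4→stop 3→Depot: 14+28+38+16+20 = 116
Depot→stop 1→stop 3→stop 2→stop 4→Depot: 14+6+29+38+15 = 102
Depot→stop 1→stop 3→stop 4→stop 2→Depot: 14+6+16+38+37 = 111
Depot→stop 1→stop 4→stop 2→stop 3→Depot: 14+10+38+29+20 = 111
Depot→stop 1→stop 4→stop 3→stop 2→Depot: 14+10+16+29+37 = 106
Depot→stop 2→stop 1→stop 3→stop 4→Depot: 37+28+6+16+15 = 102
Depot→stop 2→stop 1→stop 4→stop 3→Depot: 37+28+10+16+20 = 111
Depot→stop 2→stop 3→stop 1→stop 4→Depot: 37+29+6+10+15 = 97
Depot→stop 2→stop 4→stop 1→stop 3→Depot: 37+38+10+6+20 = 111
Depot→stop 3→stop 1→stop 2→stop 4→Depot: 20+6+28+38+15 = 107
Depot→stop 3→stop 2→stop 1→stop 4→Depot: 20+29+28+10+15 = 102
The minimum is 97.
One optimal route: Depot → stop 2 → stop 3 → stop 1 → stop 4 → Depot (or its reverse).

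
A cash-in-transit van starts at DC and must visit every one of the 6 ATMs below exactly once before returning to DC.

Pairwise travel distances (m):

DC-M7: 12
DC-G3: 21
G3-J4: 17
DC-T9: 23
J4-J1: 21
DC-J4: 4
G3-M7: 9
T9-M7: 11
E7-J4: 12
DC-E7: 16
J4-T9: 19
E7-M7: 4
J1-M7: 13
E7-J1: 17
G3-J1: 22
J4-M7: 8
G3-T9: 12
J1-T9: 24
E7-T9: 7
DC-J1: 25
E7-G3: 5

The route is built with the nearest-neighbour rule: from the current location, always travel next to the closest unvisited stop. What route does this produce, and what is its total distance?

Total distance 82 m via the nearest-neighbour route DC → J4 → M7 → E7 → G3 → T9 → J1 → DC.

From DC: distances to unvisited — J4=4, M7=12, E7=16, G3=21, T9=23, J1=25. Nearest is J4 (4).
From J4: distances to unvisited — M7=8, E7=12, G3=17, T9=19, J1=21. Nearest is M7 (8).
From M7: distances to unvisited — E7=4, G3=9, T9=11, J1=13. Nearest is E7 (4).
From E7: distances to unvisited — G3=5, T9=7, J1=17. Nearest is G3 (5).
From G3: distances to unvisited — T9=12, J1=22. Nearest is T9 (12).
From T9: distances to unvisited — J1=24. Nearest is J1 (24).
Return J1→DC: 25.
Total = 4 + 8 + 4 + 5 + 12 + 24 + 25 = 82.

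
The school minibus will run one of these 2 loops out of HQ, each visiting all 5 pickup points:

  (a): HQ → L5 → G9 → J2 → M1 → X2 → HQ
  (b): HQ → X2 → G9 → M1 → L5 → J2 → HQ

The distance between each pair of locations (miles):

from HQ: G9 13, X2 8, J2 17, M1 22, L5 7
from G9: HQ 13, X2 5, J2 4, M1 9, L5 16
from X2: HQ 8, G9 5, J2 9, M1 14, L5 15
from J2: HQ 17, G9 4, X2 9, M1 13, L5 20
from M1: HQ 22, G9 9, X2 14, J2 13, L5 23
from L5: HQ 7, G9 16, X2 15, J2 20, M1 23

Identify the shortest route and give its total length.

(a): 7 + 16 + 4 + 13 + 14 + 8 = 62
(b): 8 + 5 + 9 + 23 + 20 + 17 = 82

62 miles — (a) is the shortest.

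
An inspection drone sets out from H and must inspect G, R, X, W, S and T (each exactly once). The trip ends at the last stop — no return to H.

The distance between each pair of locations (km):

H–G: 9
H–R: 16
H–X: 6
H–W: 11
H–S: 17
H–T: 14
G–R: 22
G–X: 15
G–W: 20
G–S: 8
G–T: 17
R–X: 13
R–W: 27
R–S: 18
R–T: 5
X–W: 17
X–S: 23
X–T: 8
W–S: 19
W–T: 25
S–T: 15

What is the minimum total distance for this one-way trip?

There are 6! = 720 possible orderings.
H→G→R→X→W→S→T: 9+22+13+17+19+15 = 95
H→G→R→X→W→T→S: 9+22+13+17+25+15 = 101
H→G→R→X→S→W→T: 9+22+13+23+19+25 = 111
H→G→R→X→S→T→W: 9+22+13+23+15+25 = 107
H→G→R→X→T→W→S: 9+22+13+8+25+19 = 96
H→G→R→X→T→S→W: 9+22+13+8+15+19 = 86
H→G→R→W→X→S→T: 9+22+27+17+23+15 = 113
H→G→R→W→X→T→S: 9+22+27+17+8+15 = 98
… (712 more)
H→G→S→R→T→X→W: 9+8+18+5+8+17 = 65  ← best
The minimum is 65.
One shortest path: H → G → S → R → T → X → W.

Minimum one-way distance = 65 km.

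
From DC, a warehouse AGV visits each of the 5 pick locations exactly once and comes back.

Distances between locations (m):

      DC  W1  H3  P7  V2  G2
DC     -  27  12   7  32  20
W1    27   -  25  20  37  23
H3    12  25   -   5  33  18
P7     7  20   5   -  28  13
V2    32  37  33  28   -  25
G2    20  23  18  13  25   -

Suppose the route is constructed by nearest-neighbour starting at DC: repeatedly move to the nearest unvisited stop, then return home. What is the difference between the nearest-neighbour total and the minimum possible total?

DC: P7=7, H3=12, G2=20, W1=27, V2=32 ⇒ P7
P7: H3=5, G2=13, W1=20, V2=28 ⇒ H3
H3: G2=18, W1=25, V2=33 ⇒ G2
G2: W1=23, V2=25 ⇒ W1
W1: V2=37 ⇒ V2
NN route DC → P7 → H3 → G2 → W1 → V2 → DC costs 122.
Optimal: DC → H3 → P7 → W1 → G2 → V2 → DC costs 117 (by enumerating all 60 distinct tours).
Excess = 122 − 117 = 5.

The nearest-neighbour route is 5 m longer than optimal.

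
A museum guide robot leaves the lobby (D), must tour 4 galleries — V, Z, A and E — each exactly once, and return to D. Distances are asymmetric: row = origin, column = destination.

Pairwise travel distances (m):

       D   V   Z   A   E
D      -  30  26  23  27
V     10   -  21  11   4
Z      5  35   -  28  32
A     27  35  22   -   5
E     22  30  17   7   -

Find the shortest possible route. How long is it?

D→V→Z→A→E→D: 30+21+28+5+22 = 106
D→V→Z→E→A→D: 30+21+32+7+27 = 117
D→V→A→Z→E→D: 30+11+22+32+22 = 117
D→V→A→E→Z→D: 30+11+5+17+5 = 68
D→V→E→Z→A→D: 30+4+17+28+27 = 106
D→V→E→A→Z→D: 30+4+7+22+5 = 68
D→Z→V→A→E→D: 26+35+11+5+22 = 99
D→Z→V→E→A→D: 26+35+4+7+27 = 99
D→Z→A→V→E→D: 26+28+35+4+22 = 115
D→Z→A→E→V→D: 26+28+5+30+10 = 99
D→Z→E→V→A→D: 26+32+30+11+27 = 126
D→Z→E→A→V→D: 26+32+7+35+10 = 110
D→A→V→Z→E→D: 23+35+21+32+22 = 133
D→A→V→E→Z→D: 23+35+4+17+5 = 84
… (10 more)
The minimum is 68.
One optimal route: D → V → A → E → Z → D.

Shortest round trip = 68 m.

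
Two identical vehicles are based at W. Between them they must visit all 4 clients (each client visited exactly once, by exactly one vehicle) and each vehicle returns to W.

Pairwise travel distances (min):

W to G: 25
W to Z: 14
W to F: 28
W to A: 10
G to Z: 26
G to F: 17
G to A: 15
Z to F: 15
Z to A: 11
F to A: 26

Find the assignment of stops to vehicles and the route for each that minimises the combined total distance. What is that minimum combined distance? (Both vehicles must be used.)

91 min — the smallest possible combined total.

Check every non-empty split of the stops between the two vehicles; for each half take its own optimal tour:
  {G} + {Z, F, A}: 50 + 64 = 114
  {Z} + {G, F, A}: 28 + 70 = 98
  {G, Z} + {F, A}: 65 + 64 = 129
  {F} + {G, Z, A}: 56 + 65 = 121
  {G, F} + {Z, A}: 70 + 35 = 105
  {Z, F} + {G, A}: 57 + 50 = 107
  … (7 splits in total)
  {G, Z, F} + {A}: 71 + 20 = 91  ← best
Best: vehicle 1 W → G → F → Z → W = 71; vehicle 2 W → A → W = 20; combined 91.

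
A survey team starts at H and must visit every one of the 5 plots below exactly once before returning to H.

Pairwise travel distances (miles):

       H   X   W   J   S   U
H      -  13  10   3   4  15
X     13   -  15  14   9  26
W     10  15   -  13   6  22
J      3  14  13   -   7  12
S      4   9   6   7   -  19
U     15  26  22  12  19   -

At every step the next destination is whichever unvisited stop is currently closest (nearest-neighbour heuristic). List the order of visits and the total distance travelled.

72 miles along H → J → S → W → X → U → H.

H → [J:3 / S:4 / W:10 / X:13 / U:15] → J (3)
J → [S:7 / U:12 / W:13 / X:14] → S (7)
S → [W:6 / X:9 / U:19] → W (6)
W → [X:15 / U:22] → X (15)
X → [U:26] → U (26)
Return U→H: 15.
Total = 3 + 7 + 6 + 15 + 26 + 15 = 72.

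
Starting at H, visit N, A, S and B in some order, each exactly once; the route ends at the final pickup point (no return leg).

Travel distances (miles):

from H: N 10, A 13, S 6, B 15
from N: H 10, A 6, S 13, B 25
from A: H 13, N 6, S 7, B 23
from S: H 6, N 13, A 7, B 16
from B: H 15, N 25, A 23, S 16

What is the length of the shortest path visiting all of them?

There are 4! = 24 possible orderings.
H→N→A→S→B: 10+6+7+16 = 39
H→N→A→B→S: 10+6+23+16 = 55
H→N→S→A→B: 10+13+7+23 = 53
H→N→S→B→A: 10+13+16+23 = 62
H→N→B→A→S: 10+25+23+7 = 65
H→N→B→S→A: 10+25+16+7 = 58
H→A→N→S→B: 13+6+13+16 = 48
H→A→N→B→S: 13+6+25+16 = 60
H→A→S→N→B: 13+7+13+25 = 58
H→A→S→B→N: 13+7+16+25 = 61
H→A→B→N→S: 13+23+25+13 = 74
H→A→B→S→N: 13+23+16+13 = 65
H→S→N→A→B: 6+13+6+23 = 48
H→S→N→B→A: 6+13+25+23 = 67
… (10 more)
The minimum is 39.
One shortest path: H → N → A → S → B.

Shortest open route: 39 miles.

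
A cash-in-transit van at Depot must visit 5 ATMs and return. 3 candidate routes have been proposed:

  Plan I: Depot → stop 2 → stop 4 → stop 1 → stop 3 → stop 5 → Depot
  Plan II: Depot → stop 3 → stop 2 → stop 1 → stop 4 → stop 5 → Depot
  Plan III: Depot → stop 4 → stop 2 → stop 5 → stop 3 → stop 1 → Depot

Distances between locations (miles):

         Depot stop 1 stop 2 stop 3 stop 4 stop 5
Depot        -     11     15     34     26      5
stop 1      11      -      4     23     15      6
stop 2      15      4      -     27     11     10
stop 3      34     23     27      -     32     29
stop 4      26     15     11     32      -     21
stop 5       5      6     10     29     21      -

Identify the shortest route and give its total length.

98 miles — Plan I is the shortest.

Plan I: 15 + 11 + 15 + 23 + 29 + 5 = 98
Plan II: 34 + 27 + 4 + 15 + 21 + 5 = 106
Plan III: 26 + 11 + 10 + 29 + 23 + 11 = 110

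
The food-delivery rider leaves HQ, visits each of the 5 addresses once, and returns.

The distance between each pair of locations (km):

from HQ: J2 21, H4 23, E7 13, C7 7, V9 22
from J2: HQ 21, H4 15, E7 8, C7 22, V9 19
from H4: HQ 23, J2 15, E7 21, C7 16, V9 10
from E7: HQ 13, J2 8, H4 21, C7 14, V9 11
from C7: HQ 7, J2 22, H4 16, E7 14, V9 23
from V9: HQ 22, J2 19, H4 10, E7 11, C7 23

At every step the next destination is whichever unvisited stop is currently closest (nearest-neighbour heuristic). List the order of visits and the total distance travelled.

Total distance 76 km via the nearest-neighbour route HQ → C7 → E7 → J2 → H4 → V9 → HQ.

HQ → [C7:7 / E7:13 / J2:21 / V9:22 / H4:23] → C7 (7)
C7 → [E7:14 / H4:16 / J2:22 / V9:23] → E7 (14)
E7 → [J2:8 / V9:11 / H4:21] → J2 (8)
J2 → [H4:15 / V9:19] → H4 (15)
H4 → [V9:10] → V9 (10)
Return V9→HQ: 22.
Total = 7 + 14 + 8 + 15 + 10 + 22 = 76.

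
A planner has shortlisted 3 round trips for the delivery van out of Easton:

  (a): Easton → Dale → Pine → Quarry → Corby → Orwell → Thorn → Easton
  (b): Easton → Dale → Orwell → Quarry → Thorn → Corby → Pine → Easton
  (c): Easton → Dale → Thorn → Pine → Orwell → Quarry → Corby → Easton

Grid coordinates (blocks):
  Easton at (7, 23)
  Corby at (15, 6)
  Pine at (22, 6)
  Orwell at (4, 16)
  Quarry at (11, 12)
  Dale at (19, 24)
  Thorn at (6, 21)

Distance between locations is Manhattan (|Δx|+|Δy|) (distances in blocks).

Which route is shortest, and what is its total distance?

Shortest is (a), total 92 blocks.

(a): 13 + 21 + 17 + 10 + 21 + 7 + 3 = 92
(b): 13 + 23 + 11 + 14 + 24 + 7 + 32 = 124
(c): 13 + 16 + 31 + 28 + 11 + 10 + 25 = 134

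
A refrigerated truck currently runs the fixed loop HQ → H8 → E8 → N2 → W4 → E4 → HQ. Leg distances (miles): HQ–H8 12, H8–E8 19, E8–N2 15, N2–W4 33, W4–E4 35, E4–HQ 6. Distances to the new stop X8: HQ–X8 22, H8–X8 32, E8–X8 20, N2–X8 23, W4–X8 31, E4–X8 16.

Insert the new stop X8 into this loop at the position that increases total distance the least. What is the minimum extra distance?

Insertion cost between consecutive stops i–j is d(i,X8) + d(X8,j) − d(i,j):
  between HQ and H8: 22 + 32 − 12 = 42
  between H8 and E8: 32 + 20 − 19 = 33
  between E8 and N2: 20 + 23 − 15 = 28
  between N2 and W4: 23 + 31 − 33 = 21
  between W4 and E4: 31 + 16 − 35 = 12
  between E4 and HQ: 16 + 22 − 6 = 32
Cheapest insertion is between W4 and E4, adding 12.
New total = 120 + 12 = 132.

Minimum extra distance: 12 miles, inserting X8 between W4 and E4.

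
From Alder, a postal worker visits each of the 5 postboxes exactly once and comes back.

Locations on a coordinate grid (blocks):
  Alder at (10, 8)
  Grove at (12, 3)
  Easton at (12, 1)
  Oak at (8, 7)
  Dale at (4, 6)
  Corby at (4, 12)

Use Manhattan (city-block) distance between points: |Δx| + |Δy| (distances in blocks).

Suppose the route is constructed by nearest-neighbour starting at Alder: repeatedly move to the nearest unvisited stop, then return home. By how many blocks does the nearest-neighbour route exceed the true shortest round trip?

Alder: Oak=3, Grove=7, Dale=8, Easton=9, Corby=10 ⇒ Oak
Oak: Dale=5, Grove=8, Corby=9, Easton=10 ⇒ Dale
Dale: Corby=6, Grove=11, Easton=13 ⇒ Corby
Corby: Grove=17, Easton=19 ⇒ Grove
Grove: Easton=2 ⇒ Easton
NN route Alder → Oak → Dale → Corby → Grove → Easton → Alder costs 42.
Optimal: Alder → Grove → Easton → Oak → Dale → Corby → Alder costs 40 (by enumerating all 60 distinct tours).
Excess = 42 − 40 = 2.

2 blocks longer than the optimal tour.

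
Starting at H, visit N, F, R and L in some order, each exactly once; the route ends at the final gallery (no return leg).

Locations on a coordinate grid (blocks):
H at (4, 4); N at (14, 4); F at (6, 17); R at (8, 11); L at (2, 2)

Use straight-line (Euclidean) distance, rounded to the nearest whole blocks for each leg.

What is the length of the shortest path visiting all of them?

30 blocks — the minimum one-way total.

There are 4! = 24 possible orderings.
H - N - F - R - L: 10+15+6+11 = 42
H - N - F - L - R: 10+15+16+11 = 52
H - N - R - F - L: 10+9+6+16 = 41
H - N - R - L - F: 10+9+11+16 = 46
H - N - L - F - R: 10+12+16+6 = 44
H - N - L - R - F: 10+12+11+6 = 39
H - F - N - R - L: 13+15+9+11 = 48
H - F - N - L - R: 13+15+12+11 = 51
H - F - R - N - L: 13+6+9+12 = 40
H - F - R - L - N: 13+6+11+12 = 42
H - F - L - N - R: 13+16+12+9 = 50
H - F - L - R - N: 13+16+11+9 = 49
H - R - N - F - L: 8+9+15+16 = 48
H - R - N - L - F: 8+9+12+16 = 45
… (10 more)
H - L - N - R - F: 3+12+9+6 = 30  ← best
The minimum is 30.
One shortest path: H → L → N → R → F.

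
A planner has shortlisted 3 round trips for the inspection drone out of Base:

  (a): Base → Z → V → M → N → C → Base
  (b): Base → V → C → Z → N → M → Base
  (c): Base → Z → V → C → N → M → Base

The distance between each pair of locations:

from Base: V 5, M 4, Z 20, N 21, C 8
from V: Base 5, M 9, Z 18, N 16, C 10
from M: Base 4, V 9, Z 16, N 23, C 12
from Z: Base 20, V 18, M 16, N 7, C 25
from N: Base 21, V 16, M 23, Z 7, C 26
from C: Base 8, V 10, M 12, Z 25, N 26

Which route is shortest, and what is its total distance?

(a): 20 + 18 + 9 + 23 + 26 + 8 = 104
(b): 5 + 10 + 25 + 7 + 23 + 4 = 74
(c): 20 + 18 + 10 + 26 + 23 + 4 = 101

74 — (b) is the shortest.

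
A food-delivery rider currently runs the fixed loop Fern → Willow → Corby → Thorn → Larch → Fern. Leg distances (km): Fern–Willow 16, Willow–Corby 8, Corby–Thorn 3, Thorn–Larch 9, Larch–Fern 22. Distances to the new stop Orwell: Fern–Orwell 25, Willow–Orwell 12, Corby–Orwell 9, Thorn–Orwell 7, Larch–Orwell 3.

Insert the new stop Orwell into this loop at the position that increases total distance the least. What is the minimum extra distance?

Minimum extra distance: 1 km, inserting Orwell between Thorn and Larch.

Insertion cost between consecutive stops i–j is d(i,Orwell) + d(Orwell,j) − d(i,j):
  between Fern and Willow: 25 + 12 − 16 = 21
  between Willow and Corby: 12 + 9 − 8 = 13
  between Corby and Thorn: 9 + 7 − 3 = 13
  between Thorn and Larch: 7 + 3 − 9 = 1
  between Larch and Fern: 3 + 25 − 22 = 6
Cheapest insertion is between Thorn and Larch, adding 1.
New total = 58 + 1 = 59.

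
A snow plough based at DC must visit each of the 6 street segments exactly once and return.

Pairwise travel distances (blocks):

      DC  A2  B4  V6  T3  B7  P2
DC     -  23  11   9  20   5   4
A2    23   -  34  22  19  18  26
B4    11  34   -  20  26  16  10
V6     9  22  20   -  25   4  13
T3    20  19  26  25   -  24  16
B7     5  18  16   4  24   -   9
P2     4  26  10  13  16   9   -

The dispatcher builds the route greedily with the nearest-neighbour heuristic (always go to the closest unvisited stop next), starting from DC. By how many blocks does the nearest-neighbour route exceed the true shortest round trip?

18 blocks longer than the optimal tour.

DC: P2=4, B7=5, V6=9, B4=11, T3=20, A2=23 ⇒ P2
P2: B7=9, B4=10, V6=13, T3=16, A2=26 ⇒ B7
B7: V6=4, B4=16, A2=18, T3=24 ⇒ V6
V6: B4=20, A2=22, T3=25 ⇒ B4
B4: T3=26, A2=34 ⇒ T3
T3: A2=19 ⇒ A2
NN route DC → P2 → B7 → V6 → B4 → T3 → A2 → DC costs 105.
Optimal: DC → B4 → P2 → T3 → A2 → V6 → B7 → DC costs 87 (by enumerating all 360 distinct tours).
Excess = 105 − 87 = 18.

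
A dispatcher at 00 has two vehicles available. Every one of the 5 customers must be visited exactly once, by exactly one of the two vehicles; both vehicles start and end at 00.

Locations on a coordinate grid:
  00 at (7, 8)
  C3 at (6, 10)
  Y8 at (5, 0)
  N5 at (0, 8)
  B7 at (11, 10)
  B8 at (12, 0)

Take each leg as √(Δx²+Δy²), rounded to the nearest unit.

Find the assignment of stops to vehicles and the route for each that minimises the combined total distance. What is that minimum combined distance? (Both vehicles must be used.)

41 — the smallest possible combined total.

Try each way of splitting the stops between the two vehicles (each non-empty) and, for each split, find the best tour for each vehicle:
  {C3} + {Y8, N5, B7, B8}: 4 + 37 = 41
  {Y8} + {C3, N5, B7, B8}: 16 + 36 = 52
  {C3, Y8} + {N5, B7, B8}: 20 + 35 = 55
  {N5} + {C3, Y8, B7, B8}: 14 + 32 = 46
  {C3, N5} + {Y8, B7, B8}: 15 + 29 = 44
  {Y8, N5} + {C3, B7, B8}: 24 + 26 = 50
  … (15 splits in total)
Best: vehicle 1 00 → C3 → 00 = 4; vehicle 2 00 → N5 → Y8 → B8 → B7 → 00 = 37; combined 41.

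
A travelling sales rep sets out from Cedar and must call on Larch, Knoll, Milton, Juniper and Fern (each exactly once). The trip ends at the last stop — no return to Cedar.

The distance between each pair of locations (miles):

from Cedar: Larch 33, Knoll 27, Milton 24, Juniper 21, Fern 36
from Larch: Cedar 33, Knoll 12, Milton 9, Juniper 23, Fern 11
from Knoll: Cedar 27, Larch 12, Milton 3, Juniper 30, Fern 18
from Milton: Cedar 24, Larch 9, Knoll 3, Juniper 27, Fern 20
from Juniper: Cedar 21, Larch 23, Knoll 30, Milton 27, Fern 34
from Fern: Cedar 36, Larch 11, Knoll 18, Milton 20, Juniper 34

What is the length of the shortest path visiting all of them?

There are 5! = 120 possible orderings.
Cedar→Larch→Knoll→Milton→Juniper→Fern: 33+12+3+27+34 = 109
Cedar→Larch→Knoll→Milton→Fern→Juniper: 33+12+3+20+34 = 102
Cedar→Larch→Knoll→Juniper→Milton→Fern: 33+12+30+27+20 = 122
Cedar→Larch→Knoll→Juniper→Fern→Milton: 33+12+30+34+20 = 129
Cedar→Larch→Knoll→Fern→Milton→Juniper: 33+12+18+20+27 = 110
Cedar→Larch→Knoll→Fern→Juniper→Milton: 33+12+18+34+27 = 124
Cedar→Larch→Milton→Knoll→Juniper→Fern: 33+9+3+30+34 = 109
Cedar→Larch→Milton→Knoll→Fern→Juniper: 33+9+3+18+34 = 97
Cedar→Larch→Milton→Juniper→Knoll→Fern: 33+9+27+30+18 = 117
Cedar→Larch→Milton→Juniper→Fern→Knoll: 33+9+27+34+18 = 121
Cedar→Larch→Milton→Fern→Knoll→Juniper: 33+9+20+18+30 = 110
Cedar→Larch→Milton→Fern→Juniper→Knoll: 33+9+20+34+30 = 126
Cedar→Larch→Juniper→Knoll→Milton→Fern: 33+23+30+3+20 = 109
Cedar→Larch→Juniper→Knoll→Fern→Milton: 33+23+30+18+20 = 124
… (106 more)
Cedar→Juniper→Larch→Milton→Knoll→Fern: 21+23+9+3+18 = 74  ← best
The minimum is 74.
One shortest path: Cedar → Juniper → Larch → Milton → Knoll → Fern.

74 miles — the minimum one-way total.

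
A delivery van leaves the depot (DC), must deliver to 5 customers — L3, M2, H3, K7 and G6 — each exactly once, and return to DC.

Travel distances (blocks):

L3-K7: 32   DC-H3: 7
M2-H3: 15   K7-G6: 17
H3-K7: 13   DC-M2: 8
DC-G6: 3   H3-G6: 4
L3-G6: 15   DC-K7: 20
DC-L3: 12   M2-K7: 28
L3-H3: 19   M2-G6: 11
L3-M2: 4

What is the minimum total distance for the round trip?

With 5 stops there are 5!/2 = 60 distinct round trips (a route and its reverse cost the same).
DC→L3→M2→H3→K7→G6→DC: 12+4+15+13+17+3 = 64
DC→L3→M2→H3→G6→K7→DC: 12+4+15+4+17+20 = 72
DC→L3→M2→K7→H3→G6→DC: 12+4+28+13+4+3 = 64
DC→L3→M2→K7→G6→H3→DC: 12+4+28+17+4+7 = 72
DC→L3→M2→G6→H3→K7→DC: 12+4+11+4+13+20 = 64
DC→L3→M2→G6→K7→H3→DC: 12+4+11+17+13+7 = 64
DC→L3→H3→M2→K7→G6→DC: 12+19+15+28+17+3 = 94
DC→L3→H3→M2→G6→K7→DC: 12+19+15+11+17+20 = 94
DC→L3→H3→K7→M2→G6→DC: 12+19+13+28+11+3 = 86
DC→L3→H3→K7→G6→M2→DC: 12+19+13+17+11+8 = 80
DC→L3→H3→G6→M2→K7→DC: 12+19+4+11+28+20 = 94
DC→L3→H3→G6→K7→M2→DC: 12+19+4+17+28+8 = 88
DC→L3→K7→M2→H3→G6→DC: 12+32+28+15+4+3 = 94
DC→L3→K7→M2→G6→H3→DC: 12+32+28+11+4+7 = 94
… (46 more)
The minimum is 64.
One optimal route: DC → L3 → M2 → H3 → K7 → G6 → DC (or its reverse).

Minimum total distance: 64 blocks.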